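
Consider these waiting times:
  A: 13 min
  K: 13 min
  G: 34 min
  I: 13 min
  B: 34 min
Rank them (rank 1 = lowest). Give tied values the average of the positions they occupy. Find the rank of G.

4.5

Sorted (ascending): 13, 13, 13, 34, 34
The 3 values of 13 occupy positions 1–3 → average rank 2.
The 2 values of 34 occupy positions 4–5 → average rank (4+5)/2 = 4.5.
G has value 34 min → rank 4.5.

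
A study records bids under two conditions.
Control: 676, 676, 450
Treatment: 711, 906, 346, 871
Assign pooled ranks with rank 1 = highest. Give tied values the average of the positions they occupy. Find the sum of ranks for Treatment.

13

Sorted (descending): 906, 871, 711, 676, 676, 450, 346
The 2 values of 676 occupy positions 4–5 → average rank (4+5)/2 = 4.5.
Treatment values → pooled ranks: 711→3, 906→1, 346→7, 871→2
Rank sum = 3 + 1 + 7 + 2 = 13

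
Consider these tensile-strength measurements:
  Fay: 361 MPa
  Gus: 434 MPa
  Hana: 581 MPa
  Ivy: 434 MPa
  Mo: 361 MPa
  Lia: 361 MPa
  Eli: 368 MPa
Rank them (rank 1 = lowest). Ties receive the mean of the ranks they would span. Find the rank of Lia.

2

Sorted (ascending): 361, 361, 361, 368, 434, 434, 581
The 3 values of 361 occupy positions 1–3 → average rank 2.
The 2 values of 434 occupy positions 5–6 → average rank (5+6)/2 = 5.5.
Lia has value 361 MPa → rank 2.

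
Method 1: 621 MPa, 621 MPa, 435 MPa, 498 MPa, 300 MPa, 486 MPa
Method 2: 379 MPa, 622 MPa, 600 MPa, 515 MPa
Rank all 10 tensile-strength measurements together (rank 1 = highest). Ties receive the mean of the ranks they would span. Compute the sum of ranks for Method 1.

Sorted (descending): 622, 621, 621, 600, 515, 498, 486, 435, 379, 300
The 2 values of 621 occupy positions 2–3 → average rank (2+3)/2 = 2.5.
Method 1 values → pooled ranks: 621→2.5, 621→2.5, 435→8, 498→6, 300→10, 486→7
Rank sum = 2.5 + 2.5 + 8 + 6 + 10 + 7 = 36

36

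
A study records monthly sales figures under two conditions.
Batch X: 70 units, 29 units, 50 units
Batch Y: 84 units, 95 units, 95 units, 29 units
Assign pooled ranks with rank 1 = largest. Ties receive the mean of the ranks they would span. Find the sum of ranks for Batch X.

15.5

Sorted (descending): 95, 95, 84, 70, 50, 29, 29
The 2 values of 95 occupy positions 1–2 → average rank (1+2)/2 = 1.5.
The 2 values of 29 occupy positions 6–7 → average rank (6+7)/2 = 6.5.
Batch X values → pooled ranks: 70→4, 29→6.5, 50→5
Rank sum = 4 + 6.5 + 5 = 15.5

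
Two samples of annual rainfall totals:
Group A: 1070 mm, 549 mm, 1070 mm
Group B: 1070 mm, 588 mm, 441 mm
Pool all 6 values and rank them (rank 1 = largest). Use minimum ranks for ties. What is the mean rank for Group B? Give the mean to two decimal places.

3.67

Sorted (descending): 1070, 1070, 1070, 588, 549, 441
The 3 values of 1070 occupy positions 1–3 → each gets rank 1.
Group B values → pooled ranks: 1070→1, 588→4, 441→6
Mean rank = (1 + 4 + 6) / 3 = 3.67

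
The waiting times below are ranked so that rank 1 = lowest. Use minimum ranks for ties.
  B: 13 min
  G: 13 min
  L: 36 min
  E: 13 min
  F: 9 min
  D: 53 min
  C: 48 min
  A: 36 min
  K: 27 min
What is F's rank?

1

Sorted (ascending): 9, 13, 13, 13, 27, 36, 36, 48, 53
The 3 values of 13 occupy positions 2–4 → each gets rank 2.
The 2 values of 36 occupy positions 6–7 → each gets rank 6.
F has value 9 min → rank 1.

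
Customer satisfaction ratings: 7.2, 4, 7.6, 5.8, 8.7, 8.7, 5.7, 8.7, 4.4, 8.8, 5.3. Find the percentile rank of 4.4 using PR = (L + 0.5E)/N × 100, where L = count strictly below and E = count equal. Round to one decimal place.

N = 11.
Strictly below 4.4: 1. Equal to 4.4: 1.
PR = (1 + 0.5·1)/11 × 100 = 13.6

13.6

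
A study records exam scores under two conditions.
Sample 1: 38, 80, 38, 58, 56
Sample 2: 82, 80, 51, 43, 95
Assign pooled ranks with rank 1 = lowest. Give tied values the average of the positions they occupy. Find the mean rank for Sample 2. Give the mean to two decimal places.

6.70

Sorted (ascending): 38, 38, 43, 51, 56, 58, 80, 80, 82, 95
The 2 values of 38 occupy positions 1–2 → average rank (1+2)/2 = 1.5.
The 2 values of 80 occupy positions 7–8 → average rank (7+8)/2 = 7.5.
Sample 2 values → pooled ranks: 82→9, 80→7.5, 51→4, 43→3, 95→10
Mean rank = (9 + 7.5 + 4 + 3 + 10) / 5 = 6.70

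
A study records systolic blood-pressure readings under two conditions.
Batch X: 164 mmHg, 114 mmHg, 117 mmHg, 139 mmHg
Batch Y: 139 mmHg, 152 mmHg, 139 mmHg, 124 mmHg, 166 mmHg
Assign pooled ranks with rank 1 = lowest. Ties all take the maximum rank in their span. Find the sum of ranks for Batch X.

Sorted (ascending): 114, 117, 124, 139, 139, 139, 152, 164, 166
The 3 values of 139 occupy positions 4–6 → each gets rank 6.
Batch X values → pooled ranks: 164→8, 114→1, 117→2, 139→6
Rank sum = 8 + 1 + 2 + 6 = 17

17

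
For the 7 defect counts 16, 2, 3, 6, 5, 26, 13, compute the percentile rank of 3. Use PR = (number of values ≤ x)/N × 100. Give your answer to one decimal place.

28.6

N = 7.
Strictly below 3: 1. Equal to 3: 1.
PR = 2/7 × 100 = 28.6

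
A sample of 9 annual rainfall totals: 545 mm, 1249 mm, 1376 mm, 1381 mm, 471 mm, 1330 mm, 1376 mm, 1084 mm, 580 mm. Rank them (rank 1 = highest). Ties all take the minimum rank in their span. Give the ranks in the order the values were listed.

Sorted (descending): 1381, 1376, 1376, 1330, 1249, 1084, 580, 545, 471
The 2 values of 1376 occupy positions 2–3 → each gets rank 2.

8, 5, 2, 1, 9, 4, 2, 6, 7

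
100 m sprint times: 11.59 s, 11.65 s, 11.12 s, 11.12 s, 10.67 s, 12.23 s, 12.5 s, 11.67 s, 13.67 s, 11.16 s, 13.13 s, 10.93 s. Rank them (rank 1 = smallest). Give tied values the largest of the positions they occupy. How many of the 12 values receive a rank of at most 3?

2

Sorted (ascending): 10.67, 10.93, 11.12, 11.12, 11.16, 11.59, 11.65, 11.67, 12.23, 12.5, 13.13, 13.67
The 2 values of 11.12 occupy positions 3–4 → each gets rank 4.
Ranks ≤ 3: {1, 2} → 2 values.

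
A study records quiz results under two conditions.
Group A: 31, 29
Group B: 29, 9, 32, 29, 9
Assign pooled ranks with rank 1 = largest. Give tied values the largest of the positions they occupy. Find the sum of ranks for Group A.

Sorted (descending): 32, 31, 29, 29, 29, 9, 9
The 3 values of 29 occupy positions 3–5 → each gets rank 5.
The 2 values of 9 occupy positions 6–7 → each gets rank 7.
Group A values → pooled ranks: 31→2, 29→5
Rank sum = 2 + 5 = 7

7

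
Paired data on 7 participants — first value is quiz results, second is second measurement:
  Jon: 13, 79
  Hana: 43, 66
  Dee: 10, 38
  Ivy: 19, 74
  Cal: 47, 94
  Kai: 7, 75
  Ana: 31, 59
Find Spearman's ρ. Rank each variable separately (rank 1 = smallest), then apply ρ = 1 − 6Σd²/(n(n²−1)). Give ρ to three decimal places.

0.214

Ranks of variable 1: 3, 6, 2, 4, 7, 1, 5
Ranks of variable 2: 6, 3, 1, 4, 7, 5, 2
d = r₁ − r₂: -3, 3, 1, 0, 0, -4, 3
d²: 9, 9, 1, 0, 0, 16, 9; Σd² = 44
ρ = 1 − 6·44/(7·48) = 1 − 264/336 = 0.214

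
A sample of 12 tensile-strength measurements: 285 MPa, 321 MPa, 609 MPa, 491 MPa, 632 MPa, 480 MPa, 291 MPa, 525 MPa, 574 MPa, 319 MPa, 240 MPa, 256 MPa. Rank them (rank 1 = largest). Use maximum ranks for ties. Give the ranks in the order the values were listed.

10, 7, 2, 5, 1, 6, 9, 4, 3, 8, 12, 11

Sorted (descending): 632, 609, 574, 525, 491, 480, 321, 319, 291, 285, 256, 240
No ties — each value takes its position as its rank.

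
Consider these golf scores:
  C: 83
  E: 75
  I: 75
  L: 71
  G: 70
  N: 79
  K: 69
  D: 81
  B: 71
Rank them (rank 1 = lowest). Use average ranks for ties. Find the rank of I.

Sorted (ascending): 69, 70, 71, 71, 75, 75, 79, 81, 83
The 2 values of 71 occupy positions 3–4 → average rank (3+4)/2 = 3.5.
The 2 values of 75 occupy positions 5–6 → average rank (5+6)/2 = 5.5.
I has value 75 → rank 5.5.

5.5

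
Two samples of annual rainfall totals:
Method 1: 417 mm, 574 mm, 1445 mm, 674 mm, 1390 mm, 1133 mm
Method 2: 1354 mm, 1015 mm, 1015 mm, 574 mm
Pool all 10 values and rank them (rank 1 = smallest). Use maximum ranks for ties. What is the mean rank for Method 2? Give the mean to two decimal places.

5.75

Sorted (ascending): 417, 574, 574, 674, 1015, 1015, 1133, 1354, 1390, 1445
The 2 values of 574 occupy positions 2–3 → each gets rank 3.
The 2 values of 1015 occupy positions 5–6 → each gets rank 6.
Method 2 values → pooled ranks: 1354→8, 1015→6, 1015→6, 574→3
Mean rank = (8 + 6 + 6 + 3) / 4 = 5.75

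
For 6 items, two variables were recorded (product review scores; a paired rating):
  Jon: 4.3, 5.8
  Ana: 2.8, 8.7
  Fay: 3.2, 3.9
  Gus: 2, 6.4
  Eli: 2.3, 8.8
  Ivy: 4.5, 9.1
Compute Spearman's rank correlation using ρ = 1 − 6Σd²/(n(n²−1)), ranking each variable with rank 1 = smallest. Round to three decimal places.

Ranks of variable 1: 5, 3, 4, 1, 2, 6
Ranks of variable 2: 2, 4, 1, 3, 5, 6
d = r₁ − r₂: 3, -1, 3, -2, -3, 0
d²: 9, 1, 9, 4, 9, 0; Σd² = 32
ρ = 1 − 6·32/(6·35) = 1 − 192/210 = 0.086

0.086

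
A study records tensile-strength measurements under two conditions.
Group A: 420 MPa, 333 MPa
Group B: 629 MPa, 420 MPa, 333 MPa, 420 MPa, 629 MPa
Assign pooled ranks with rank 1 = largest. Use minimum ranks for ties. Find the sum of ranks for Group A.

9

Sorted (descending): 629, 629, 420, 420, 420, 333, 333
The 2 values of 629 occupy positions 1–2 → each gets rank 1.
The 3 values of 420 occupy positions 3–5 → each gets rank 3.
The 2 values of 333 occupy positions 6–7 → each gets rank 6.
Group A values → pooled ranks: 420→3, 333→6
Rank sum = 3 + 6 = 9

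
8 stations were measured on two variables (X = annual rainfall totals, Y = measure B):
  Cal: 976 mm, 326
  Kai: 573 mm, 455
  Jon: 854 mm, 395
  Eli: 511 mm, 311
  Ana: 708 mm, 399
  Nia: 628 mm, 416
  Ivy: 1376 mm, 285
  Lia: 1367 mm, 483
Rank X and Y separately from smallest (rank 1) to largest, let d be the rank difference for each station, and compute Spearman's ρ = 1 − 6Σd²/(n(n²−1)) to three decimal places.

Ranks of variable 1: 6, 2, 5, 1, 4, 3, 8, 7
Ranks of variable 2: 3, 7, 4, 2, 5, 6, 1, 8
d = r₁ − r₂: 3, -5, 1, -1, -1, -3, 7, -1
d²: 9, 25, 1, 1, 1, 9, 49, 1; Σd² = 96
ρ = 1 − 6·96/(8·63) = 1 − 576/504 = -0.143

-0.143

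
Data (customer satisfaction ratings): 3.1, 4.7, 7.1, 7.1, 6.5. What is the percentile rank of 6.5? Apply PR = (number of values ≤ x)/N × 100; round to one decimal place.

60.0

N = 5.
Strictly below 6.5: 2. Equal to 6.5: 1.
PR = 3/5 × 100 = 60.0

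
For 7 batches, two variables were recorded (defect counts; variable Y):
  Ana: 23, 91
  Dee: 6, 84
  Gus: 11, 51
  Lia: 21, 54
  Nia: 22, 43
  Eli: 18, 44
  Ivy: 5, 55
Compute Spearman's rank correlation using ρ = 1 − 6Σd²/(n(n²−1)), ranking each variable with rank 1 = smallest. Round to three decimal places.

Ranks of variable 1: 7, 2, 3, 5, 6, 4, 1
Ranks of variable 2: 7, 6, 3, 4, 1, 2, 5
d = r₁ − r₂: 0, -4, 0, 1, 5, 2, -4
d²: 0, 16, 0, 1, 25, 4, 16; Σd² = 62
ρ = 1 − 6·62/(7·48) = 1 − 372/336 = -0.107

-0.107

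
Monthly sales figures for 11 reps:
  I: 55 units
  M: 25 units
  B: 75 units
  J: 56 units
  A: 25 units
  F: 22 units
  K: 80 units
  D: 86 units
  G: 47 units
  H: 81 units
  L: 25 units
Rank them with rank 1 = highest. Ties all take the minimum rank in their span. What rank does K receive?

3

Sorted (descending): 86, 81, 80, 75, 56, 55, 47, 25, 25, 25, 22
The 3 values of 25 occupy positions 8–10 → each gets rank 8.
K has value 80 units → rank 3.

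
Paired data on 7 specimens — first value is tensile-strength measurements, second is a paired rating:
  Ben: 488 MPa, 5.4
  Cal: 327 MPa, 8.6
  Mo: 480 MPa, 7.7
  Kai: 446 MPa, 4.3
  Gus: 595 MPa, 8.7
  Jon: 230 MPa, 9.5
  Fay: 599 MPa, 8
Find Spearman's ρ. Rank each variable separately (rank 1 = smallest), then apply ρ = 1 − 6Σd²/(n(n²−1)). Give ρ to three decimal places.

-0.214

Ranks of variable 1: 5, 2, 4, 3, 6, 1, 7
Ranks of variable 2: 2, 5, 3, 1, 6, 7, 4
d = r₁ − r₂: 3, -3, 1, 2, 0, -6, 3
d²: 9, 9, 1, 4, 0, 36, 9; Σd² = 68
ρ = 1 − 6·68/(7·48) = 1 − 408/336 = -0.214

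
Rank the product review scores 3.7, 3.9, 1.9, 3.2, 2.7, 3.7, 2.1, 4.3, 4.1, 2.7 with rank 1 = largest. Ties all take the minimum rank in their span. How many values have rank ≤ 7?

8

Sorted (descending): 4.3, 4.1, 3.9, 3.7, 3.7, 3.2, 2.7, 2.7, 2.1, 1.9
The 2 values of 3.7 occupy positions 4–5 → each gets rank 4.
The 2 values of 2.7 occupy positions 7–8 → each gets rank 7.
Ranks ≤ 7: {1, 2, 3, 4, 4, 6, 7, 7} → 8 values.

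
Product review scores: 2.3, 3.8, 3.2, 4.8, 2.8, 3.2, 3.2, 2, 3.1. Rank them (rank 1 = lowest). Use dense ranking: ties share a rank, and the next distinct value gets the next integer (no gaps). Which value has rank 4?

3.1

Sorted (ascending): 2, 2.3, 2.8, 3.1, 3.2, 3.2, 3.2, 3.8, 4.8
The 3 values of 3.2 share dense rank 5.
Remaining distinct values take the next consecutive integers.
Rank 4 → value 3.1.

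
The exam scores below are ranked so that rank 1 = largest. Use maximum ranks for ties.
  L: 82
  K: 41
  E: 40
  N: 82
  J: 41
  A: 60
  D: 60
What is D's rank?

4

Sorted (descending): 82, 82, 60, 60, 41, 41, 40
The 2 values of 82 occupy positions 1–2 → each gets rank 2.
The 2 values of 60 occupy positions 3–4 → each gets rank 4.
The 2 values of 41 occupy positions 5–6 → each gets rank 6.
D has value 60 → rank 4.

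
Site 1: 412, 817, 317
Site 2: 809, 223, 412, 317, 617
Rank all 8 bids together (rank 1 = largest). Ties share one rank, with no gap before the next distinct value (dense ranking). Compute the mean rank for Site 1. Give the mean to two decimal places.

3.33

Sorted (descending): 817, 809, 617, 412, 412, 317, 317, 223
The 2 values of 412 share dense rank 4.
The 2 values of 317 share dense rank 5.
Remaining distinct values take the next consecutive integers.
Site 1 values → pooled ranks: 412→4, 817→1, 317→5
Mean rank = (4 + 1 + 5) / 3 = 3.33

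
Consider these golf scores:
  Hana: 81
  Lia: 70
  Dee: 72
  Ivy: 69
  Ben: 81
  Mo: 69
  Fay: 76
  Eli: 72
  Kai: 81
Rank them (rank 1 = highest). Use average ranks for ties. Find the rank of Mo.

Sorted (descending): 81, 81, 81, 76, 72, 72, 70, 69, 69
The 3 values of 81 occupy positions 1–3 → average rank 2.
The 2 values of 72 occupy positions 5–6 → average rank (5+6)/2 = 5.5.
The 2 values of 69 occupy positions 8–9 → average rank (8+9)/2 = 8.5.
Mo has value 69 → rank 8.5.

8.5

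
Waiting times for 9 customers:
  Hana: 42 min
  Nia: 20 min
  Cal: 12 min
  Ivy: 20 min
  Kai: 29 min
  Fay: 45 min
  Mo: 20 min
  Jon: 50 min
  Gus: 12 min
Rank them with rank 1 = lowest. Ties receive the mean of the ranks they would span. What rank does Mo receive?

Sorted (ascending): 12, 12, 20, 20, 20, 29, 42, 45, 50
The 2 values of 12 occupy positions 1–2 → average rank (1+2)/2 = 1.5.
The 3 values of 20 occupy positions 3–5 → average rank 4.
Mo has value 20 min → rank 4.

4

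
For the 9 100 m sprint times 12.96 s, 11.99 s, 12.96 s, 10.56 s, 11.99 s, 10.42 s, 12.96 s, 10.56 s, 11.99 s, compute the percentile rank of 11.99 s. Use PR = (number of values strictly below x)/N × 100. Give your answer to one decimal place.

N = 9.
Strictly below 11.99: 3. Equal to 11.99: 3.
PR = 3/9 × 100 = 33.3

33.3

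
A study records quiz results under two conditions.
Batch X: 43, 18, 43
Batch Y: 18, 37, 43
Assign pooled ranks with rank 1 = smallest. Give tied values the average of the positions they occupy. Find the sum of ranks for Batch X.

11.5

Sorted (ascending): 18, 18, 37, 43, 43, 43
The 2 values of 18 occupy positions 1–2 → average rank (1+2)/2 = 1.5.
The 3 values of 43 occupy positions 4–6 → average rank 5.
Batch X values → pooled ranks: 43→5, 18→1.5, 43→5
Rank sum = 5 + 1.5 + 5 = 11.5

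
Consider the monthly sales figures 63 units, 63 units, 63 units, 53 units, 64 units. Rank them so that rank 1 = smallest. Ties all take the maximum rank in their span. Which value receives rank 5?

Sorted (ascending): 53, 63, 63, 63, 64
The 3 values of 63 occupy positions 2–4 → each gets rank 4.
Rank 5 → value 64.

64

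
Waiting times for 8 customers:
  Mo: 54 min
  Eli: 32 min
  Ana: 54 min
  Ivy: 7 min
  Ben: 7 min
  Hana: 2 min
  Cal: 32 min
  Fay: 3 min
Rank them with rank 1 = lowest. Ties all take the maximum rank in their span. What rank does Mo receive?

8

Sorted (ascending): 2, 3, 7, 7, 32, 32, 54, 54
The 2 values of 7 occupy positions 3–4 → each gets rank 4.
The 2 values of 32 occupy positions 5–6 → each gets rank 6.
The 2 values of 54 occupy positions 7–8 → each gets rank 8.
Mo has value 54 min → rank 8.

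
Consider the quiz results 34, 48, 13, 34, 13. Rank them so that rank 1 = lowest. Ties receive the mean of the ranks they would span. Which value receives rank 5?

48

Sorted (ascending): 13, 13, 34, 34, 48
The 2 values of 13 occupy positions 1–2 → average rank (1+2)/2 = 1.5.
The 2 values of 34 occupy positions 3–4 → average rank (3+4)/2 = 3.5.
Rank 5 → value 48.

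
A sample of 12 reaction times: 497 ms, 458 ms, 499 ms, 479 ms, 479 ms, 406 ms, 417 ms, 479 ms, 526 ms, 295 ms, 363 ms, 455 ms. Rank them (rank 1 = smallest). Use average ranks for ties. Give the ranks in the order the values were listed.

Sorted (ascending): 295, 363, 406, 417, 455, 458, 479, 479, 479, 497, 499, 526
The 3 values of 479 occupy positions 7–9 → average rank 8.

10, 6, 11, 8, 8, 3, 4, 8, 12, 1, 2, 5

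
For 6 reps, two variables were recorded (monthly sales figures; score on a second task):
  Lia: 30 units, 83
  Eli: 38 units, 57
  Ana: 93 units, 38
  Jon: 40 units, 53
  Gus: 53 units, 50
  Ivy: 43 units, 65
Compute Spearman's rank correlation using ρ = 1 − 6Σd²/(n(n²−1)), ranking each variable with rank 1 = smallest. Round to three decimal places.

-0.829

Ranks of variable 1: 1, 2, 6, 3, 5, 4
Ranks of variable 2: 6, 4, 1, 3, 2, 5
d = r₁ − r₂: -5, -2, 5, 0, 3, -1
d²: 25, 4, 25, 0, 9, 1; Σd² = 64
ρ = 1 − 6·64/(6·35) = 1 − 384/210 = -0.829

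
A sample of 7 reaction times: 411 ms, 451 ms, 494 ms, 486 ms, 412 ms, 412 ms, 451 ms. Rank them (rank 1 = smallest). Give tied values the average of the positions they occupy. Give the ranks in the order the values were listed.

Sorted (ascending): 411, 412, 412, 451, 451, 486, 494
The 2 values of 412 occupy positions 2–3 → average rank (2+3)/2 = 2.5.
The 2 values of 451 occupy positions 4–5 → average rank (4+5)/2 = 4.5.

1, 4.5, 7, 6, 2.5, 2.5, 4.5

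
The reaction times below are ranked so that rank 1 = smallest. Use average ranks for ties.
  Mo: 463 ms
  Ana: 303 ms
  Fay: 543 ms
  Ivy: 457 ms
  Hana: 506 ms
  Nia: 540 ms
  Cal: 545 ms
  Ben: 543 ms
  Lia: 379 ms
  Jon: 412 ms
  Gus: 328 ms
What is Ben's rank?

Sorted (ascending): 303, 328, 379, 412, 457, 463, 506, 540, 543, 543, 545
The 2 values of 543 occupy positions 9–10 → average rank (9+10)/2 = 9.5.
Ben has value 543 ms → rank 9.5.

9.5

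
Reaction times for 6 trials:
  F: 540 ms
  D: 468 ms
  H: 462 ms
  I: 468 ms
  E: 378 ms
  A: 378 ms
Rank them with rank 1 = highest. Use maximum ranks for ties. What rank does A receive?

Sorted (descending): 540, 468, 468, 462, 378, 378
The 2 values of 468 occupy positions 2–3 → each gets rank 3.
The 2 values of 378 occupy positions 5–6 → each gets rank 6.
A has value 378 ms → rank 6.

6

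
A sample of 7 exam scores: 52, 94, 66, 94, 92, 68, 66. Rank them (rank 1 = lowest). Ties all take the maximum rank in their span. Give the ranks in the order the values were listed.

1, 7, 3, 7, 5, 4, 3

Sorted (ascending): 52, 66, 66, 68, 92, 94, 94
The 2 values of 66 occupy positions 2–3 → each gets rank 3.
The 2 values of 94 occupy positions 6–7 → each gets rank 7.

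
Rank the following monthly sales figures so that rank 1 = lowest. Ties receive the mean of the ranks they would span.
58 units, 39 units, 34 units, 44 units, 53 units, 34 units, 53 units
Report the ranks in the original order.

Sorted (ascending): 34, 34, 39, 44, 53, 53, 58
The 2 values of 34 occupy positions 1–2 → average rank (1+2)/2 = 1.5.
The 2 values of 53 occupy positions 5–6 → average rank (5+6)/2 = 5.5.

7, 3, 1.5, 4, 5.5, 1.5, 5.5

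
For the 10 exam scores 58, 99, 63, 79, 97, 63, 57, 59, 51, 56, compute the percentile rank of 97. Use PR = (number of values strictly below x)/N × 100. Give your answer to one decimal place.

N = 10.
Strictly below 97: 8. Equal to 97: 1.
PR = 8/10 × 100 = 80.0

80.0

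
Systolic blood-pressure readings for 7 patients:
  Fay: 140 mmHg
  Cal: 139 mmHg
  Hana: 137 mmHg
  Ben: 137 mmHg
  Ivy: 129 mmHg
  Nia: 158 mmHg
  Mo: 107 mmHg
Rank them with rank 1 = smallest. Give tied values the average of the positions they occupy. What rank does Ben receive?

Sorted (ascending): 107, 129, 137, 137, 139, 140, 158
The 2 values of 137 occupy positions 3–4 → average rank (3+4)/2 = 3.5.
Ben has value 137 mmHg → rank 3.5.

3.5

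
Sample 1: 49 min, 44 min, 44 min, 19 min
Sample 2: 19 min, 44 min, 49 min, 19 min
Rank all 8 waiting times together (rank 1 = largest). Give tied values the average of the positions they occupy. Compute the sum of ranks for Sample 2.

Sorted (descending): 49, 49, 44, 44, 44, 19, 19, 19
The 2 values of 49 occupy positions 1–2 → average rank (1+2)/2 = 1.5.
The 3 values of 44 occupy positions 3–5 → average rank 4.
The 3 values of 19 occupy positions 6–8 → average rank 7.
Sample 2 values → pooled ranks: 19→7, 44→4, 49→1.5, 19→7
Rank sum = 7 + 4 + 1.5 + 7 = 19.5

19.5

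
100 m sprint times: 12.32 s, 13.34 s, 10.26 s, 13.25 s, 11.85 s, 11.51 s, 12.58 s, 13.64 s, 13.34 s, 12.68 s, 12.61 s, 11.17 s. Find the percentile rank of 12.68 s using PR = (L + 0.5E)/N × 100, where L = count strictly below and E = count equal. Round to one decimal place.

N = 12.
Strictly below 12.68: 7. Equal to 12.68: 1.
PR = (7 + 0.5·1)/12 × 100 = 62.5

62.5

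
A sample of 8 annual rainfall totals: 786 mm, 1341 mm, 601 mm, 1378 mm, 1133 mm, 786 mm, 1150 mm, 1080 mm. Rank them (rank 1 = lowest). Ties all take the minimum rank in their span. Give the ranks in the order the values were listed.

Sorted (ascending): 601, 786, 786, 1080, 1133, 1150, 1341, 1378
The 2 values of 786 occupy positions 2–3 → each gets rank 2.

2, 7, 1, 8, 5, 2, 6, 4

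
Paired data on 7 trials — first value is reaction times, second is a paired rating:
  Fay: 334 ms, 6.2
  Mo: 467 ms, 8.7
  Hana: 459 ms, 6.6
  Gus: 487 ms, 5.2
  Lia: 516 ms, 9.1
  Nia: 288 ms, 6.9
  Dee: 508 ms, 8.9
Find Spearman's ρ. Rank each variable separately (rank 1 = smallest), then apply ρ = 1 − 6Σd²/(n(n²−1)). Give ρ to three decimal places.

0.536

Ranks of variable 1: 2, 4, 3, 5, 7, 1, 6
Ranks of variable 2: 2, 5, 3, 1, 7, 4, 6
d = r₁ − r₂: 0, -1, 0, 4, 0, -3, 0
d²: 0, 1, 0, 16, 0, 9, 0; Σd² = 26
ρ = 1 − 6·26/(7·48) = 1 − 156/336 = 0.536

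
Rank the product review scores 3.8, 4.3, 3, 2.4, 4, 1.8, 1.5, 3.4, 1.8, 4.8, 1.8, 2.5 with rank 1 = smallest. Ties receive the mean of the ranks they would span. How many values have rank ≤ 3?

Sorted (ascending): 1.5, 1.8, 1.8, 1.8, 2.4, 2.5, 3, 3.4, 3.8, 4, 4.3, 4.8
The 3 values of 1.8 occupy positions 2–4 → average rank 3.
Ranks ≤ 3: {1, 3, 3, 3} → 4 values.

4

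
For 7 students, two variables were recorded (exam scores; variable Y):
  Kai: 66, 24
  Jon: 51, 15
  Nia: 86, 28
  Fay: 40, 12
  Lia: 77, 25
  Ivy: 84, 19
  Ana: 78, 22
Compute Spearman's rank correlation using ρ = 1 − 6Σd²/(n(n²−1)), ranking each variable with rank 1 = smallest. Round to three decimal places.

0.679

Ranks of variable 1: 3, 2, 7, 1, 4, 6, 5
Ranks of variable 2: 5, 2, 7, 1, 6, 3, 4
d = r₁ − r₂: -2, 0, 0, 0, -2, 3, 1
d²: 4, 0, 0, 0, 4, 9, 1; Σd² = 18
ρ = 1 − 6·18/(7·48) = 1 − 108/336 = 0.679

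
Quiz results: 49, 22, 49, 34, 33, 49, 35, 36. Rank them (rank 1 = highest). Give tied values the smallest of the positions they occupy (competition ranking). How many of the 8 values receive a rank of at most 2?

3

Sorted (descending): 49, 49, 49, 36, 35, 34, 33, 22
The 3 values of 49 occupy positions 1–3 → each gets rank 1.
Ranks ≤ 2: {1, 1, 1} → 3 values.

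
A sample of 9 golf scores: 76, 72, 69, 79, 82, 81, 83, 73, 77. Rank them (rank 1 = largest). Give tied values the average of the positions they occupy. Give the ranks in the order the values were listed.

Sorted (descending): 83, 82, 81, 79, 77, 76, 73, 72, 69
No ties — each value takes its position as its rank.

6, 8, 9, 4, 2, 3, 1, 7, 5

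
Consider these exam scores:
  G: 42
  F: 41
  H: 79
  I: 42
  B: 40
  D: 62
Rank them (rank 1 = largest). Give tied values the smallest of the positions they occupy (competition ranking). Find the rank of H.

1

Sorted (descending): 79, 62, 42, 42, 41, 40
The 2 values of 42 occupy positions 3–4 → each gets rank 3.
H has value 79 → rank 1.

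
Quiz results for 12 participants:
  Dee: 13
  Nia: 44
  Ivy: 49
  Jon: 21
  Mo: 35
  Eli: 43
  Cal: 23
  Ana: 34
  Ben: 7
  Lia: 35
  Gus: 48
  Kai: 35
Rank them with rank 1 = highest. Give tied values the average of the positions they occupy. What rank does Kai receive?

Sorted (descending): 49, 48, 44, 43, 35, 35, 35, 34, 23, 21, 13, 7
The 3 values of 35 occupy positions 5–7 → average rank 6.
Kai has value 35 → rank 6.

6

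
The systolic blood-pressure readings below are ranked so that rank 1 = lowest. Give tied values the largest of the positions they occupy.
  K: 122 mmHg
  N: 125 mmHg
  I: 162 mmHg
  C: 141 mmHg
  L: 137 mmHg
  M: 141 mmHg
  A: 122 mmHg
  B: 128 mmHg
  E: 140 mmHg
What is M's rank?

Sorted (ascending): 122, 122, 125, 128, 137, 140, 141, 141, 162
The 2 values of 122 occupy positions 1–2 → each gets rank 2.
The 2 values of 141 occupy positions 7–8 → each gets rank 8.
M has value 141 mmHg → rank 8.

8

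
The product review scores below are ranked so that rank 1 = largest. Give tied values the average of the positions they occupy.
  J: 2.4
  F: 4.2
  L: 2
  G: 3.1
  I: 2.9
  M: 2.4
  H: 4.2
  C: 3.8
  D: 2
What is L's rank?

8.5

Sorted (descending): 4.2, 4.2, 3.8, 3.1, 2.9, 2.4, 2.4, 2, 2
The 2 values of 4.2 occupy positions 1–2 → average rank (1+2)/2 = 1.5.
The 2 values of 2.4 occupy positions 6–7 → average rank (6+7)/2 = 6.5.
The 2 values of 2 occupy positions 8–9 → average rank (8+9)/2 = 8.5.
L has value 2 → rank 8.5.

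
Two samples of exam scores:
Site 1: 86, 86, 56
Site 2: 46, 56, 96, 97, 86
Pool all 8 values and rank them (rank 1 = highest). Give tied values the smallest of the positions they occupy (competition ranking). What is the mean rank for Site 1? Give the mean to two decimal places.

4.00

Sorted (descending): 97, 96, 86, 86, 86, 56, 56, 46
The 3 values of 86 occupy positions 3–5 → each gets rank 3.
The 2 values of 56 occupy positions 6–7 → each gets rank 6.
Site 1 values → pooled ranks: 86→3, 86→3, 56→6
Mean rank = (3 + 3 + 6) / 3 = 4.00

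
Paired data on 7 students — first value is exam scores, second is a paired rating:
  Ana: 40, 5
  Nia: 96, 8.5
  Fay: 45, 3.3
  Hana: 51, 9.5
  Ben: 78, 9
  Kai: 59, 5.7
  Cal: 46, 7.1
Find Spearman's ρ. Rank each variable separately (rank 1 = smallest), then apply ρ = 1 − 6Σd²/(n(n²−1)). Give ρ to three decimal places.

Ranks of variable 1: 1, 7, 2, 4, 6, 5, 3
Ranks of variable 2: 2, 5, 1, 7, 6, 3, 4
d = r₁ − r₂: -1, 2, 1, -3, 0, 2, -1
d²: 1, 4, 1, 9, 0, 4, 1; Σd² = 20
ρ = 1 − 6·20/(7·48) = 1 − 120/336 = 0.643

0.643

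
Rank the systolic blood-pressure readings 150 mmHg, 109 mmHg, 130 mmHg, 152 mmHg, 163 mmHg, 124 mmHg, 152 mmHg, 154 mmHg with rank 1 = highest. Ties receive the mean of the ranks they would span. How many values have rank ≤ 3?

Sorted (descending): 163, 154, 152, 152, 150, 130, 124, 109
The 2 values of 152 occupy positions 3–4 → average rank (3+4)/2 = 3.5.
Ranks ≤ 3: {1, 2} → 2 values.

2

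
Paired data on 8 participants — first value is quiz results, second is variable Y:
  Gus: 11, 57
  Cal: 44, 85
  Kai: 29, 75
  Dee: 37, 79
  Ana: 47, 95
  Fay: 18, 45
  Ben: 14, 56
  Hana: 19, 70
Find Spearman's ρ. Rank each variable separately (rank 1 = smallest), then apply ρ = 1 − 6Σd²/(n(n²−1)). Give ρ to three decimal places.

Ranks of variable 1: 1, 7, 5, 6, 8, 3, 2, 4
Ranks of variable 2: 3, 7, 5, 6, 8, 1, 2, 4
d = r₁ − r₂: -2, 0, 0, 0, 0, 2, 0, 0
d²: 4, 0, 0, 0, 0, 4, 0, 0; Σd² = 8
ρ = 1 − 6·8/(8·63) = 1 − 48/504 = 0.905

0.905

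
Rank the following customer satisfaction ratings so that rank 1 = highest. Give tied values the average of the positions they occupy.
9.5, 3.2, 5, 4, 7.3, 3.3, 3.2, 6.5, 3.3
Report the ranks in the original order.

1, 8.5, 4, 5, 2, 6.5, 8.5, 3, 6.5

Sorted (descending): 9.5, 7.3, 6.5, 5, 4, 3.3, 3.3, 3.2, 3.2
The 2 values of 3.3 occupy positions 6–7 → average rank (6+7)/2 = 6.5.
The 2 values of 3.2 occupy positions 8–9 → average rank (8+9)/2 = 8.5.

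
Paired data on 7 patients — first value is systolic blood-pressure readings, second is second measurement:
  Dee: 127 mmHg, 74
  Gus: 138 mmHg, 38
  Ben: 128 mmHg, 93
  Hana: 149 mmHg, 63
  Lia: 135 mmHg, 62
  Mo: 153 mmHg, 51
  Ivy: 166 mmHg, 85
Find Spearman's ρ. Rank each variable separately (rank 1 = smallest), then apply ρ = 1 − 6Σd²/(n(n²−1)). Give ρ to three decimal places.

Ranks of variable 1: 1, 4, 2, 5, 3, 6, 7
Ranks of variable 2: 5, 1, 7, 4, 3, 2, 6
d = r₁ − r₂: -4, 3, -5, 1, 0, 4, 1
d²: 16, 9, 25, 1, 0, 16, 1; Σd² = 68
ρ = 1 − 6·68/(7·48) = 1 − 408/336 = -0.214

-0.214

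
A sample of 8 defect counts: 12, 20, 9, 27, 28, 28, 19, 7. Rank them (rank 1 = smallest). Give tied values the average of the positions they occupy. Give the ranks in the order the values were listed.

Sorted (ascending): 7, 9, 12, 19, 20, 27, 28, 28
The 2 values of 28 occupy positions 7–8 → average rank (7+8)/2 = 7.5.

3, 5, 2, 6, 7.5, 7.5, 4, 1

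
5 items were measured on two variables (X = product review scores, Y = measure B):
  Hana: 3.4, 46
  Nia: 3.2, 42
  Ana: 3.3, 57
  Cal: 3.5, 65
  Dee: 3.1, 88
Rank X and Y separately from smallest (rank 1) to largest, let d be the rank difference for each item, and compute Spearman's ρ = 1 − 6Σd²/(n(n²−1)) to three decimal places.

-0.100

Ranks of variable 1: 4, 2, 3, 5, 1
Ranks of variable 2: 2, 1, 3, 4, 5
d = r₁ − r₂: 2, 1, 0, 1, -4
d²: 4, 1, 0, 1, 16; Σd² = 22
ρ = 1 − 6·22/(5·24) = 1 − 132/120 = -0.100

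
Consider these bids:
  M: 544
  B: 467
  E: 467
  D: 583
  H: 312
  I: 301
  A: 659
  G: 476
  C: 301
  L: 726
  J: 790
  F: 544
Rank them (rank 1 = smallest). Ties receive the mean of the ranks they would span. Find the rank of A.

Sorted (ascending): 301, 301, 312, 467, 467, 476, 544, 544, 583, 659, 726, 790
The 2 values of 301 occupy positions 1–2 → average rank (1+2)/2 = 1.5.
The 2 values of 467 occupy positions 4–5 → average rank (4+5)/2 = 4.5.
The 2 values of 544 occupy positions 7–8 → average rank (7+8)/2 = 7.5.
A has value 659 → rank 10.

10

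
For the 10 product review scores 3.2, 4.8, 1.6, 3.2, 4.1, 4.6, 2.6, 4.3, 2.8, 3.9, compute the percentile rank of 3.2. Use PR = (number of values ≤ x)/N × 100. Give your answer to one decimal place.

50.0

N = 10.
Strictly below 3.2: 3. Equal to 3.2: 2.
PR = 5/10 × 100 = 50.0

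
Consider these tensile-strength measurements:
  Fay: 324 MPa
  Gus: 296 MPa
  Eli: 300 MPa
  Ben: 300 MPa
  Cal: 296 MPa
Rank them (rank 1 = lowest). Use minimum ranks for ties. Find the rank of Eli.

Sorted (ascending): 296, 296, 300, 300, 324
The 2 values of 296 occupy positions 1–2 → each gets rank 1.
The 2 values of 300 occupy positions 3–4 → each gets rank 3.
Eli has value 300 MPa → rank 3.

3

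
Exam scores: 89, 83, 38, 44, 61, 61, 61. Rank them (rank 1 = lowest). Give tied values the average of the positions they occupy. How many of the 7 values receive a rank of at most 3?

2

Sorted (ascending): 38, 44, 61, 61, 61, 83, 89
The 3 values of 61 occupy positions 3–5 → average rank 4.
Ranks ≤ 3: {1, 2} → 2 values.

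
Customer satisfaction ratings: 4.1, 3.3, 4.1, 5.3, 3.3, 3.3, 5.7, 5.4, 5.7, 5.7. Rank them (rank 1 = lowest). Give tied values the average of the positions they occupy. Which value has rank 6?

5.3

Sorted (ascending): 3.3, 3.3, 3.3, 4.1, 4.1, 5.3, 5.4, 5.7, 5.7, 5.7
The 3 values of 3.3 occupy positions 1–3 → average rank 2.
The 2 values of 4.1 occupy positions 4–5 → average rank (4+5)/2 = 4.5.
The 3 values of 5.7 occupy positions 8–10 → average rank 9.
Rank 6 → value 5.3.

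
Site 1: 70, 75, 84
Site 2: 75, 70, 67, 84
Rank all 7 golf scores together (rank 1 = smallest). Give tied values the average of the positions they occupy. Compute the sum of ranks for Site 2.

14.5

Sorted (ascending): 67, 70, 70, 75, 75, 84, 84
The 2 values of 70 occupy positions 2–3 → average rank (2+3)/2 = 2.5.
The 2 values of 75 occupy positions 4–5 → average rank (4+5)/2 = 4.5.
The 2 values of 84 occupy positions 6–7 → average rank (6+7)/2 = 6.5.
Site 2 values → pooled ranks: 75→4.5, 70→2.5, 67→1, 84→6.5
Rank sum = 4.5 + 2.5 + 1 + 6.5 = 14.5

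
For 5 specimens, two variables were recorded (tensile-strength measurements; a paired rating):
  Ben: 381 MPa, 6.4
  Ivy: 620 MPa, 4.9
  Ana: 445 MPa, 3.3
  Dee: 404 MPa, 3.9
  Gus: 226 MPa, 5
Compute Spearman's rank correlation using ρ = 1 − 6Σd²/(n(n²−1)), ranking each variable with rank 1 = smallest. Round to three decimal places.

Ranks of variable 1: 2, 5, 4, 3, 1
Ranks of variable 2: 5, 3, 1, 2, 4
d = r₁ − r₂: -3, 2, 3, 1, -3
d²: 9, 4, 9, 1, 9; Σd² = 32
ρ = 1 − 6·32/(5·24) = 1 − 192/120 = -0.600

-0.600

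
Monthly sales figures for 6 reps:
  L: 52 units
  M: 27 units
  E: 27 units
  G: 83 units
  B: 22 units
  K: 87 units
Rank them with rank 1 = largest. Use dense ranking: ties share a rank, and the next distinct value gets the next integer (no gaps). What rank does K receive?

1

Sorted (descending): 87, 83, 52, 27, 27, 22
The 2 values of 27 share dense rank 4.
Remaining distinct values take the next consecutive integers.
K has value 87 units → rank 1.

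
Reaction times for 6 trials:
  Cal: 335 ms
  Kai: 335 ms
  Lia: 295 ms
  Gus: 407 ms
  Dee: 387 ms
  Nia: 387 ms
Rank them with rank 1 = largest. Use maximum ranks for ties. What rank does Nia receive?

3

Sorted (descending): 407, 387, 387, 335, 335, 295
The 2 values of 387 occupy positions 2–3 → each gets rank 3.
The 2 values of 335 occupy positions 4–5 → each gets rank 5.
Nia has value 387 ms → rank 3.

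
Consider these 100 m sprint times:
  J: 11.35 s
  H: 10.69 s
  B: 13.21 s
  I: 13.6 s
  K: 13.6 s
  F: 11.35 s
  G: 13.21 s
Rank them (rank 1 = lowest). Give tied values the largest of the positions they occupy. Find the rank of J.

3

Sorted (ascending): 10.69, 11.35, 11.35, 13.21, 13.21, 13.6, 13.6
The 2 values of 11.35 occupy positions 2–3 → each gets rank 3.
The 2 values of 13.21 occupy positions 4–5 → each gets rank 5.
The 2 values of 13.6 occupy positions 6–7 → each gets rank 7.
J has value 11.35 s → rank 3.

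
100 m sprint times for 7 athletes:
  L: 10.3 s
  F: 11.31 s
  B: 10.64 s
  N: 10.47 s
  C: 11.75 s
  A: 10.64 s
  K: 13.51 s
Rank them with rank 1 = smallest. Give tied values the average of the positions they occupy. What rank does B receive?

3.5

Sorted (ascending): 10.3, 10.47, 10.64, 10.64, 11.31, 11.75, 13.51
The 2 values of 10.64 occupy positions 3–4 → average rank (3+4)/2 = 3.5.
B has value 10.64 s → rank 3.5.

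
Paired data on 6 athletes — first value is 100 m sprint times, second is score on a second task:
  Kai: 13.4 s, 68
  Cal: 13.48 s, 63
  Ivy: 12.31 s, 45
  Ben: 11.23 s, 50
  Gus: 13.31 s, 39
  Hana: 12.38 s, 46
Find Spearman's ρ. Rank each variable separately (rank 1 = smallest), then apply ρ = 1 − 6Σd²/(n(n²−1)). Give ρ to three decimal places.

Ranks of variable 1: 5, 6, 2, 1, 4, 3
Ranks of variable 2: 6, 5, 2, 4, 1, 3
d = r₁ − r₂: -1, 1, 0, -3, 3, 0
d²: 1, 1, 0, 9, 9, 0; Σd² = 20
ρ = 1 − 6·20/(6·35) = 1 − 120/210 = 0.429

0.429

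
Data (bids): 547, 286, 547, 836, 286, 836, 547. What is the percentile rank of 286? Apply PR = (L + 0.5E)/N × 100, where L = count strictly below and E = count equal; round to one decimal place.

N = 7.
Strictly below 286: 0. Equal to 286: 2.
PR = (0 + 0.5·2)/7 × 100 = 14.3

14.3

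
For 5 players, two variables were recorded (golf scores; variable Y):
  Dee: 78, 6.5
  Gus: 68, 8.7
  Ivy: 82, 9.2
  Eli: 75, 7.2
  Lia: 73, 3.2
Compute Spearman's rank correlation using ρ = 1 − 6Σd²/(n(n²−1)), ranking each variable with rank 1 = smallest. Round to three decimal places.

Ranks of variable 1: 4, 1, 5, 3, 2
Ranks of variable 2: 2, 4, 5, 3, 1
d = r₁ − r₂: 2, -3, 0, 0, 1
d²: 4, 9, 0, 0, 1; Σd² = 14
ρ = 1 − 6·14/(5·24) = 1 − 84/120 = 0.300

0.300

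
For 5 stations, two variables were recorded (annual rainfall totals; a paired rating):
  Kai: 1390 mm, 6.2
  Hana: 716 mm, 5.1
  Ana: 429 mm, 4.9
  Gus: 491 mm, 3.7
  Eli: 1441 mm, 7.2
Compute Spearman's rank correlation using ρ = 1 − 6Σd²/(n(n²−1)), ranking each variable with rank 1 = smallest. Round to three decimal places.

Ranks of variable 1: 4, 3, 1, 2, 5
Ranks of variable 2: 4, 3, 2, 1, 5
d = r₁ − r₂: 0, 0, -1, 1, 0
d²: 0, 0, 1, 1, 0; Σd² = 2
ρ = 1 − 6·2/(5·24) = 1 − 12/120 = 0.900

0.900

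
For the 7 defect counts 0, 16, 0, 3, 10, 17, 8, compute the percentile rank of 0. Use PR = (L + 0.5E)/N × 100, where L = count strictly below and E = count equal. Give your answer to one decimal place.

14.3

N = 7.
Strictly below 0: 0. Equal to 0: 2.
PR = (0 + 0.5·2)/7 × 100 = 14.3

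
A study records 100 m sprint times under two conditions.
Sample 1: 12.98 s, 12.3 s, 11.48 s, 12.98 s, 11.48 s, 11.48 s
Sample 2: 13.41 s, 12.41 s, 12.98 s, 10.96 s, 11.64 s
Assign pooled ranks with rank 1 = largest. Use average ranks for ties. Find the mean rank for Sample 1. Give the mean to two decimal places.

Sorted (descending): 13.41, 12.98, 12.98, 12.98, 12.41, 12.3, 11.64, 11.48, 11.48, 11.48, 10.96
The 3 values of 12.98 occupy positions 2–4 → average rank 3.
The 3 values of 11.48 occupy positions 8–10 → average rank 9.
Sample 1 values → pooled ranks: 12.98→3, 12.3→6, 11.48→9, 12.98→3, 11.48→9, 11.48→9
Mean rank = (3 + 6 + 9 + 3 + 9 + 9) / 6 = 6.50

6.50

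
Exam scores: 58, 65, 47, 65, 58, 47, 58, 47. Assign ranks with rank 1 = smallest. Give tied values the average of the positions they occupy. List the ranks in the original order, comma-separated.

Sorted (ascending): 47, 47, 47, 58, 58, 58, 65, 65
The 3 values of 47 occupy positions 1–3 → average rank 2.
The 3 values of 58 occupy positions 4–6 → average rank 5.
The 2 values of 65 occupy positions 7–8 → average rank (7+8)/2 = 7.5.

5, 7.5, 2, 7.5, 5, 2, 5, 2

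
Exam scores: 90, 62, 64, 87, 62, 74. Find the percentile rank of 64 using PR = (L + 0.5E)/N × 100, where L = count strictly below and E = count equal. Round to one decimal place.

N = 6.
Strictly below 64: 2. Equal to 64: 1.
PR = (2 + 0.5·1)/6 × 100 = 41.7

41.7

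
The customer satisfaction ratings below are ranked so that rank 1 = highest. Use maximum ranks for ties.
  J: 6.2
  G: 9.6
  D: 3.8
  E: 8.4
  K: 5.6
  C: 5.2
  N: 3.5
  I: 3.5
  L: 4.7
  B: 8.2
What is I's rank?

Sorted (descending): 9.6, 8.4, 8.2, 6.2, 5.6, 5.2, 4.7, 3.8, 3.5, 3.5
The 2 values of 3.5 occupy positions 9–10 → each gets rank 10.
I has value 3.5 → rank 10.

10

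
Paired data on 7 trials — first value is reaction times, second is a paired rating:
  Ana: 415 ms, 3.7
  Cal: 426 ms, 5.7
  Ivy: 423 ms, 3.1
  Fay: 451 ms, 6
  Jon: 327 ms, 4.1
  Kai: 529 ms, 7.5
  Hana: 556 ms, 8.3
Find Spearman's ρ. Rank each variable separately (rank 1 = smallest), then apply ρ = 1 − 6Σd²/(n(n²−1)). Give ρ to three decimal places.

Ranks of variable 1: 2, 4, 3, 5, 1, 6, 7
Ranks of variable 2: 2, 4, 1, 5, 3, 6, 7
d = r₁ − r₂: 0, 0, 2, 0, -2, 0, 0
d²: 0, 0, 4, 0, 4, 0, 0; Σd² = 8
ρ = 1 − 6·8/(7·48) = 1 − 48/336 = 0.857

0.857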